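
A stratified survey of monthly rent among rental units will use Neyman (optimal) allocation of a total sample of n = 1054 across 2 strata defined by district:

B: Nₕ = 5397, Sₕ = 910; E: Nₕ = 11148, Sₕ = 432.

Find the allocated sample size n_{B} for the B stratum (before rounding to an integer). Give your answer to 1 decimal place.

Neyman allocation: nₕ = n·NₕSₕ / Σⱼ NⱼSⱼ.
Σ NⱼSⱼ = 5397·910 + 11148·432 = 9.727206 × 10^6.
n_{B} = 1054·5397·910 / (9.727206 × 10^6) = 532.2.

532.2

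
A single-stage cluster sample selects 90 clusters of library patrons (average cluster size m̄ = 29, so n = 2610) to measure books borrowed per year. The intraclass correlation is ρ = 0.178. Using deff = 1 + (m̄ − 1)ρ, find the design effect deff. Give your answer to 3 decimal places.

deff = 1 + (29 − 1)·0.178 = 1 + 4.984 = 5.984.

5.984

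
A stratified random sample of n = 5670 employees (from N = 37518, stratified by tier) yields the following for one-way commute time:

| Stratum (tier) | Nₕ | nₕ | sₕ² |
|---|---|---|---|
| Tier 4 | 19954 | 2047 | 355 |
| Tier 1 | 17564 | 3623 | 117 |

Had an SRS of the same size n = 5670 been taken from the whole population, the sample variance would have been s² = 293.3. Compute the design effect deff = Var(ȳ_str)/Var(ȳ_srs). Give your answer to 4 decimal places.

1.1305

Var(ȳ_str) = Σ Wₕ²(1−fₕ)sₕ²/nₕ with Wₕ = Nₕ/37518:
  Tier 4: (19954/37518)²·(1−2047/19954)·355/2047 = 0.044023438
  Tier 1: (17564/37518)²·(1−3623/17564)·117/3623 = 0.005617661
  → Var(ȳ_str) = 0.049641099.
Var(ȳ_srs) = (1 − 5670/37518)·293.3/5670 = 0.043910814.
deff = 0.049641099 / 0.043910814 = 1.1305.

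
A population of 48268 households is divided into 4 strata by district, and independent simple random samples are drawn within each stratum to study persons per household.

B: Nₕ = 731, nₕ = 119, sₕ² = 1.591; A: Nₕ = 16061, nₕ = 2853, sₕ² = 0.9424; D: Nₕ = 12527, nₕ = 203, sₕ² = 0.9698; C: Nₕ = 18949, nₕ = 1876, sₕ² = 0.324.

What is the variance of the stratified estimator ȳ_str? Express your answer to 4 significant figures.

3.732 × 10^-4

Var(ȳ_str) = Σₕ Wₕ²(1 − fₕ)sₕ²/nₕ with Wₕ = Nₕ/N, N = 48268.
B: Wₕ = 0.01514461; term = 0.01514461²·(1 − 0.16279070)·1.591/119 = 2.567281 × 10^-6.
A: Wₕ = 0.33274633; term = 0.33274633²·(1 − 0.17763527)·0.9424/2853 = 3.0076309 × 10^-5.
D: Wₕ = 0.25953012; term = 0.25953012²·(1 − 0.01620500)·0.9698/203 = 3.1656748 × 10^-4.
C: Wₕ = 0.39257893; term = 0.39257893²·(1 − 0.09900259)·0.324/1876 = 2.3982238 × 10^-5.
Sum = 3.7319331 × 10^-4.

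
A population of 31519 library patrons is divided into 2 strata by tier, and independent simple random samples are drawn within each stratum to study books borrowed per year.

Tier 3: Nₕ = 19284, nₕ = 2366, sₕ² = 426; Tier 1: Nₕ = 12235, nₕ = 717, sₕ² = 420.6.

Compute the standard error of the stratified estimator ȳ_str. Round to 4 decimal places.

Var(ȳ_str) = Σₕ Wₕ²(1 − fₕ)sₕ²/nₕ with Wₕ = Nₕ/N, N = 31519.
Tier 3: Wₕ = 0.61182144; term = 0.61182144²·(1 − 0.12269239)·426/2366 = 0.059128402.
Tier 1: Wₕ = 0.38817856; term = 0.38817856²·(1 − 0.05860237)·420.6/717 = 0.083212065.
Sum = 0.14234047.
SE = √(0.14234047) = 0.3773.

0.3773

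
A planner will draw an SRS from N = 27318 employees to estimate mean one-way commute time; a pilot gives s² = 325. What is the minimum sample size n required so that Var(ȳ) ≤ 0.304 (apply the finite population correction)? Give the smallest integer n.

Without fpc, n₀ = s²/D = 325/0.304 = 1069.0789.
With fpc, (1 − n/N)·s²/n ≤ D requires n ≥ n₀/(1 + n₀/N) = 1069.0789/(1 + 1069.0789/27318) = 1028.8166.
Rounding up, n = 1029.

1029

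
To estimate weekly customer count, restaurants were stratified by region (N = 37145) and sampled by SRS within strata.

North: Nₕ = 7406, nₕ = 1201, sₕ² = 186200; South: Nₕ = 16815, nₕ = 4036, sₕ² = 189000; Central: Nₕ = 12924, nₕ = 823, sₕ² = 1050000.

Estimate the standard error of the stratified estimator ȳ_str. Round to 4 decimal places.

Var(ȳ_str) = Σₕ Wₕ²(1 − fₕ)sₕ²/nₕ with Wₕ = Nₕ/N, N = 37145.
North: Wₕ = 0.19938080; term = 0.19938080²·(1 − 0.16216581)·186200/1201 = 5.1637052.
South: Wₕ = 0.45268542; term = 0.45268542²·(1 − 0.24002379)·189000/4036 = 7.2929572.
Central: Wₕ = 0.34793377; term = 0.34793377²·(1 − 0.06367998)·1050000/823 = 144.61287.
Sum = 157.06953.
SE = √(157.06953) = 12.5327.

12.5327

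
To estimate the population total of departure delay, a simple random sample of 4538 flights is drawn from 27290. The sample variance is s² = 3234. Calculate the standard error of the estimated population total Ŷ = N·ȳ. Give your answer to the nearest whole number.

21035

Var(Ŷ) = N²·Var(ȳ) = N²·(1 − n/N)·s²/n.
f = 4538/27290 = 0.16628802; Var(ȳ) = 0.83371198·3234/4538 = 0.5941438.
Var(Ŷ) = 27290² · 0.5941438 = 4.4248509 × 10^8.
SE(Ŷ) = √(4.4248509 × 10^8) = 21035.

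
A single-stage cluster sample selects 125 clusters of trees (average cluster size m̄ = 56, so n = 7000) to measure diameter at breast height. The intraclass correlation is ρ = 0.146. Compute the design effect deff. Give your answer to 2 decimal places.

9.03

deff = 1 + (56 − 1)·0.146 = 1 + 8.03 = 9.03.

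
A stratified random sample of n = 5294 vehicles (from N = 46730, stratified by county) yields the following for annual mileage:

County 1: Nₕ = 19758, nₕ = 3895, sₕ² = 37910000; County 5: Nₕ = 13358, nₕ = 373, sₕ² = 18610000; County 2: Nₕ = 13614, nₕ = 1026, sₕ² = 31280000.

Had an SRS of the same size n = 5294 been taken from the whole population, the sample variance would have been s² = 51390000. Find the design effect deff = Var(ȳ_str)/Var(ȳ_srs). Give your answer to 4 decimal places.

Var(ȳ_str) = Σ Wₕ²(1−fₕ)sₕ²/nₕ with Wₕ = Nₕ/46730:
  County 1: (19758/46730)²·(1−3895/19758)·37910000/3895 = 1396.9571
  County 5: (13358/46730)²·(1−373/13358)·18610000/373 = 3963.0484
  County 2: (13614/46730)²·(1−1026/13614)·31280000/1026 = 2392.6011
  → Var(ȳ_str) = 7752.6066.
Var(ȳ_srs) = (1 − 5294/46730)·51390000/5294 = 8607.4939.
deff = 7752.6066 / 8607.4939 = 0.9007.

0.9007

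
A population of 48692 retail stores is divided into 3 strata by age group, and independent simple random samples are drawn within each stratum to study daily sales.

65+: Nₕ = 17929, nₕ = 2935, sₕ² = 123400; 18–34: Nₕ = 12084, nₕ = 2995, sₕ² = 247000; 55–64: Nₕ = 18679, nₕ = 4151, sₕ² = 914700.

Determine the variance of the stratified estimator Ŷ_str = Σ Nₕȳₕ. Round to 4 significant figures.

Var(Ŷ_str) = Σₕ Nₕ²(1 − fₕ)sₕ²/nₕ.
65+: 17929²·(1 − 2935/17929)·123400/2935 = 1.1302659 × 10^10.
18–34: 12084²·(1 − 2995/12084)·247000/2995 = 9.057888 × 10^9.
55–64: 18679²·(1 − 4151/18679)·914700/4151 = 5.9797827 × 10^10.
Sum = 8.0158374 × 10^10.

8.016 × 10^10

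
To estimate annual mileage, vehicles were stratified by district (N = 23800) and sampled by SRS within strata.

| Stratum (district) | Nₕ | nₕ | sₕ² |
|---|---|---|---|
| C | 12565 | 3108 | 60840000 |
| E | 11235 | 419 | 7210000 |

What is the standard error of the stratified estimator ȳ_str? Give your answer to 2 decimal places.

Var(ȳ_str) = Σₕ Wₕ²(1 − fₕ)sₕ²/nₕ with Wₕ = Nₕ/N, N = 23800.
C: Wₕ = 0.52794118; term = 0.52794118²·(1 − 0.24735376)·60840000/3108 = 4106.4843.
E: Wₕ = 0.47205882; term = 0.47205882²·(1 − 0.03729417)·7210000/419 = 3691.5358.
Sum = 7798.0201.
SE = √(7798.0201) = 88.31.

88.31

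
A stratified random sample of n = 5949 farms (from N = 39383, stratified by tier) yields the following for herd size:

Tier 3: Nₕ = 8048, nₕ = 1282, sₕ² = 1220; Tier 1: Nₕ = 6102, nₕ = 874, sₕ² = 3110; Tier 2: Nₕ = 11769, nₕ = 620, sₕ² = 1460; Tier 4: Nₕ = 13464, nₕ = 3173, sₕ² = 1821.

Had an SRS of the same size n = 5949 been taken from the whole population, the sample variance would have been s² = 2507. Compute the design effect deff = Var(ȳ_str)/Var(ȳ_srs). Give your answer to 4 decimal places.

0.9981

Var(ȳ_str) = Σ Wₕ²(1−fₕ)sₕ²/nₕ with Wₕ = Nₕ/39383:
  Tier 3: (8048/39383)²·(1−1282/8048)·1220/1282 = 0.033409823
  Tier 1: (6102/39383)²·(1−874/6102)·3110/874 = 0.073187877
  Tier 2: (11769/39383)²·(1−620/11769)·1460/620 = 0.19921363
  Tier 4: (13464/39383)²·(1−3173/13464)·1821/3173 = 0.051268896
  → Var(ȳ_str) = 0.35708023.
Var(ȳ_srs) = (1 − 5949/39383)·2507/5949 = 0.35775846.
deff = 0.35708023 / 0.35775846 = 0.9981.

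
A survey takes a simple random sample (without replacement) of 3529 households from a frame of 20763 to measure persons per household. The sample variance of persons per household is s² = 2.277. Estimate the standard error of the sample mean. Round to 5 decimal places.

0.02314

Under SRS without replacement, Var(ȳ) = (1 − f)·s²/n with f = n/N = 3529/20763 = 0.16996580.
Var(ȳ) = (1 − 0.16996580)·2.277/3529 = 0.83003420·6.4522528 × 10^-4 = 5.3555904 × 10^-4.
SE(ȳ) = √(5.3555904 × 10^-4) = 0.02314.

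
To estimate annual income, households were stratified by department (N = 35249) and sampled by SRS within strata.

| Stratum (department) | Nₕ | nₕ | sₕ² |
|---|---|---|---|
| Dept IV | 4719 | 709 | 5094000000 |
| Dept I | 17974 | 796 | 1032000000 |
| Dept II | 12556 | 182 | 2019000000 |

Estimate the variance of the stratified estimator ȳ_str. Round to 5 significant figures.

Var(ȳ_str) = Σₕ Wₕ²(1 − fₕ)sₕ²/nₕ with Wₕ = Nₕ/N, N = 35249.
Dept IV: Wₕ = 0.13387614; term = 0.13387614²·(1 − 0.15024370)·5094000000/709 = 109424.22.
Dept I: Wₕ = 0.50991517; term = 0.50991517²·(1 − 0.04428619)·1032000000/796 = 322173.91.
Dept II: Wₕ = 0.35620869; term = 0.35620869²·(1 − 0.01449506)·2019000000/182 = 1.3871798 × 10^6.
Sum = 1.8187779 × 10^6.

1.8188 × 10^6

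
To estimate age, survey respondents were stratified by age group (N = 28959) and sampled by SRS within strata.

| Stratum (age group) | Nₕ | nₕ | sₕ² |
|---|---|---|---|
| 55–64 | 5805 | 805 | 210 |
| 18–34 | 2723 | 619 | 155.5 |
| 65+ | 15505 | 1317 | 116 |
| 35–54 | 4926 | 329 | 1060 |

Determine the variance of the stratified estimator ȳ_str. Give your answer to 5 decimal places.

Var(ȳ_str) = Σₕ Wₕ²(1 − fₕ)sₕ²/nₕ with Wₕ = Nₕ/N, N = 28959.
55–64: Wₕ = 0.20045582; term = 0.20045582²·(1 − 0.13867356)·210/805 = 0.0090287686.
18–34: Wₕ = 0.09402949; term = 0.09402949²·(1 − 0.22732281)·155.5/619 = 0.0017161925.
65+: Wₕ = 0.53541213; term = 0.53541213²·(1 − 0.08494034)·116/1317 = 0.023104578.
35–54: Wₕ = 0.17010256; term = 0.17010256²·(1 − 0.06678847)·1060/329 = 0.086998498.
Sum = 0.12084804.

0.12085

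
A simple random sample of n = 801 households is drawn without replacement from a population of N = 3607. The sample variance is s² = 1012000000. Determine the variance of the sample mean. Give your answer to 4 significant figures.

982900

Under SRS without replacement, Var(ȳ) = (1 − f)·s²/n with f = n/N = 801/3607 = 0.22206820.
Var(ȳ) = (1 − 0.22206820)·1012000000/801 = 0.77793180·1.2634207 × 10^6 = 982855.16.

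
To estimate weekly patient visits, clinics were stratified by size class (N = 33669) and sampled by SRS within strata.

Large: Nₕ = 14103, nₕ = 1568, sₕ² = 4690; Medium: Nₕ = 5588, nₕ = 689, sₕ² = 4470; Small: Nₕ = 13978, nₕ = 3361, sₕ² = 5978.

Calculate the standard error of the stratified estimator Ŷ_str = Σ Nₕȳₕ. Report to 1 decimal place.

Var(Ŷ_str) = Σₕ Nₕ²(1 − fₕ)sₕ²/nₕ.
Large: 14103²·(1 − 1568/14103)·4690/1568 = 5.2876491 × 10^8.
Medium: 5588²·(1 − 689/5588)·4470/689 = 1.7760375 × 10^8.
Small: 13978²·(1 − 3361/13978)·5978/3361 = 2.6395765 × 10^8.
Sum = 9.7032631 × 10^8.
SE = √(9.7032631 × 10^8) = 31150.1.

31150.1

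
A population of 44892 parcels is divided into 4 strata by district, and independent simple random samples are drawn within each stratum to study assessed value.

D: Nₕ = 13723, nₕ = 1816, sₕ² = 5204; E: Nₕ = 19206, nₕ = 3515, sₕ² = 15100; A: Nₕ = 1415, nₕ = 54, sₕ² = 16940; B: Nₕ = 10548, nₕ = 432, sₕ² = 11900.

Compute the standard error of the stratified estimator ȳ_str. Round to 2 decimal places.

1.62

Var(ȳ_str) = Σₕ Wₕ²(1 − fₕ)sₕ²/nₕ with Wₕ = Nₕ/N, N = 44892.
D: Wₕ = 0.30568921; term = 0.30568921²·(1 − 0.13233258)·5204/1816 = 0.23234587.
E: Wₕ = 0.42782678; term = 0.42782678²·(1 − 0.18301572)·15100/3515 = 0.64239368.
A: Wₕ = 0.03152009; term = 0.03152009²·(1 − 0.03816254)·16940/54 = 0.29977562.
B: Wₕ = 0.23496391; term = 0.23496391²·(1 − 0.04095563)·11900/432 = 1.4584927.
Sum = 2.6330079.
SE = √(2.6330079) = 1.62.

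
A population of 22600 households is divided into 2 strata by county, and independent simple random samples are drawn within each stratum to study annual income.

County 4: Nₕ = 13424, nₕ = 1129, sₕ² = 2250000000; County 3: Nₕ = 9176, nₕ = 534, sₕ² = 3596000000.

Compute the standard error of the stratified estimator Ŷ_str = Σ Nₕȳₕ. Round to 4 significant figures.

2.938 × 10^7

Var(Ŷ_str) = Σₕ Nₕ²(1 − fₕ)sₕ²/nₕ.
County 4: 13424²·(1 − 1129/13424)·2250000000/1129 = 3.2892664 × 10^14.
County 3: 9176²·(1 − 534/9176)·3596000000/534 = 5.3400595 × 10^14.
Sum = 8.6293259 × 10^14.
SE = √(8.6293259 × 10^14) = 2.938 × 10^7.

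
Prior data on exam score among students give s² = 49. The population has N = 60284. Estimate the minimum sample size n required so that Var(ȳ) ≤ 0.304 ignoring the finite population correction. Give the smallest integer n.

Without fpc, n₀ = s²/D = 49/0.304 = 161.1842.
Rounding up, n = 162.

162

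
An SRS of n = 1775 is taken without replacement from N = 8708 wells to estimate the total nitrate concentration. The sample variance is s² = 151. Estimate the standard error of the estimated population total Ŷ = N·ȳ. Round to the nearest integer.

2266

Var(Ŷ) = N²·Var(ȳ) = N²·(1 − n/N)·s²/n.
f = 1775/8708 = 0.20383555; Var(ȳ) = 0.79616445·151/1775 = 0.067730046.
Var(Ŷ) = 8708² · 0.067730046 = 5.1359195 × 10^6.
SE(Ŷ) = √(5.1359195 × 10^6) = 2266.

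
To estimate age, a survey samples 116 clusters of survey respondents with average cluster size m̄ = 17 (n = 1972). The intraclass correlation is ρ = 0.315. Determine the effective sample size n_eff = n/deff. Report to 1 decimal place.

deff = 1 + (17 − 1)·0.315 = 1 + 5.04 = 6.04.
n_eff = 1972 / 6.04 = 326.5.

326.5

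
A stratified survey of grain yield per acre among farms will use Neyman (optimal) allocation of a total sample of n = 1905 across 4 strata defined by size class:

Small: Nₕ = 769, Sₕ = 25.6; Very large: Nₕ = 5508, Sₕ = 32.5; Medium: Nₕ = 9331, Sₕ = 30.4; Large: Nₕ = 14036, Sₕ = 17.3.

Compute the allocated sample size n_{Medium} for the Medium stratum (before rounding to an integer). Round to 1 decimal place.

Neyman allocation: nₕ = n·NₕSₕ / Σⱼ NⱼSⱼ.
Σ NⱼSⱼ = 769·25.6 + 5508·32.5 + 9331·30.4 + 14036·17.3 = 725181.6.
n_{Medium} = 1905·9331·30.4 / 725181.6 = 745.2.

745.2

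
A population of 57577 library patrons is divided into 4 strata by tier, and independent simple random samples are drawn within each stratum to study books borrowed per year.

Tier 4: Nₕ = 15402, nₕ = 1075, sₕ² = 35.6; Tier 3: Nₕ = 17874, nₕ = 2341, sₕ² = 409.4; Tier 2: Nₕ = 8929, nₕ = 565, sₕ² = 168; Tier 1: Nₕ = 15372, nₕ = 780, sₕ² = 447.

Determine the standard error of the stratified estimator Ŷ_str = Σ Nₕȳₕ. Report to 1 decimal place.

14374.1

Var(Ŷ_str) = Σₕ Nₕ²(1 − fₕ)sₕ²/nₕ.
Tier 4: 15402²·(1 − 1075/15402)·35.6/1075 = 7.3075856 × 10^6.
Tier 3: 17874²·(1 − 2341/17874)·409.4/2341 = 4.8553833 × 10^7.
Tier 2: 8929²·(1 − 565/8929)·168/565 = 2.2206376 × 10^7.
Tier 1: 15372²·(1 − 780/15372)·447/780 = 1.2854587 × 10^8.
Sum = 2.0661366 × 10^8.
SE = √(2.0661366 × 10^8) = 14374.1.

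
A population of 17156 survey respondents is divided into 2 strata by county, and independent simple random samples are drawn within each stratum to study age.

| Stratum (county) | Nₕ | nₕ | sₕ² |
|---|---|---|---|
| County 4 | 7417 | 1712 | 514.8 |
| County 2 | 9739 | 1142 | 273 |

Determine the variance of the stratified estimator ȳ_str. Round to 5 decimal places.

0.11123

Var(ȳ_str) = Σₕ Wₕ²(1 − fₕ)sₕ²/nₕ with Wₕ = Nₕ/N, N = 17156.
County 4: Wₕ = 0.43232688; term = 0.43232688²·(1 − 0.23082109)·514.8/1712 = 0.043230139.
County 2: Wₕ = 0.56767312; term = 0.56767312²·(1 − 0.11726050)·273/1142 = 0.068002638.
Sum = 0.11123278.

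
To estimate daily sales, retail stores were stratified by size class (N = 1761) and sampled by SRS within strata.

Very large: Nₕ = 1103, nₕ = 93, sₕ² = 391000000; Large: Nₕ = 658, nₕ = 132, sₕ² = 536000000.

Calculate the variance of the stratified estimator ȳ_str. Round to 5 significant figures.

Var(ȳ_str) = Σₕ Wₕ²(1 − fₕ)sₕ²/nₕ with Wₕ = Nₕ/N, N = 1761.
Very large: Wₕ = 0.62634867; term = 0.62634867²·(1 − 0.08431550)·391000000/93 = 1.5103305 × 10^6.
Large: Wₕ = 0.37365133; term = 0.37365133²·(1 − 0.20060790)·536000000/132 = 453193.62.
Sum = 1.9635241 × 10^6.

1.9635 × 10^6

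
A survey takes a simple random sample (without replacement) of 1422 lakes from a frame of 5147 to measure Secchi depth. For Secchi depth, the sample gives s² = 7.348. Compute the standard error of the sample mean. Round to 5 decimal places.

Under SRS without replacement, Var(ȳ) = (1 − f)·s²/n with f = n/N = 1422/5147 = 0.27627744.
Var(ȳ) = (1 − 0.27627744)·7.348/1422 = 0.72372256·0.0051673699 = 0.0037397422.
SE(ȳ) = √(0.0037397422) = 0.06115.

0.06115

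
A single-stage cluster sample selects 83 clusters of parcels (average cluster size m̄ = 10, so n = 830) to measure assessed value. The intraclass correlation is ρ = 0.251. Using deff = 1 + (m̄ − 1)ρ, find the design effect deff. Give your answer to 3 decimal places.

deff = 1 + (10 − 1)·0.251 = 1 + 2.259 = 3.259.

3.259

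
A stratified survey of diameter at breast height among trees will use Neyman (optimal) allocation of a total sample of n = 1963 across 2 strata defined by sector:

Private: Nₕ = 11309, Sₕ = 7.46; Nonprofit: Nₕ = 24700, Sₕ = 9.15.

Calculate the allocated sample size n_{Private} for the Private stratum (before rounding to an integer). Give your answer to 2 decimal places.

533.58

Neyman allocation: nₕ = n·NₕSₕ / Σⱼ NⱼSⱼ.
Σ NⱼSⱼ = 11309·7.46 + 24700·9.15 = 310370.14.
n_{Private} = 1963·11309·7.46 / 310370.14 = 533.58.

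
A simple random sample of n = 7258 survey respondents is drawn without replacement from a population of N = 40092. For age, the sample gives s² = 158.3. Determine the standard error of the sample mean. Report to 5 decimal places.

Under SRS without replacement, Var(ȳ) = (1 − f)·s²/n with f = n/N = 7258/40092 = 0.18103362.
Var(ȳ) = (1 − 0.18103362)·158.3/7258 = 0.81896638·0.021810416 = 0.017861997.
SE(ȳ) = √(0.017861997) = 0.13365.

0.13365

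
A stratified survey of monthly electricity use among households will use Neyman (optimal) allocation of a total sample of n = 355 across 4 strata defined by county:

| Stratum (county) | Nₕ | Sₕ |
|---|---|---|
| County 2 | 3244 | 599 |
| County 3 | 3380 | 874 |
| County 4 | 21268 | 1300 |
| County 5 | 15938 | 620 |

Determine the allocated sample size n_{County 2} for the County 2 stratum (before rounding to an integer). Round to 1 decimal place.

Neyman allocation: nₕ = n·NₕSₕ / Σⱼ NⱼSⱼ.
Σ NⱼSⱼ = 3244·599 + 3380·874 + 21268·1300 + 15938·620 = 4.2427236 × 10^7.
n_{County 2} = 355·3244·599 / (4.2427236 × 10^7) = 16.3.

16.3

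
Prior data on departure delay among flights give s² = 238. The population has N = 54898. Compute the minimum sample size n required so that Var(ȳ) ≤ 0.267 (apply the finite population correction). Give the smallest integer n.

Without fpc, n₀ = s²/D = 238/0.267 = 891.3858.
With fpc, (1 − n/N)·s²/n ≤ D requires n ≥ n₀/(1 + n₀/N) = 891.3858/(1 + 891.3858/54898) = 877.1435.
Rounding up, n = 878.

878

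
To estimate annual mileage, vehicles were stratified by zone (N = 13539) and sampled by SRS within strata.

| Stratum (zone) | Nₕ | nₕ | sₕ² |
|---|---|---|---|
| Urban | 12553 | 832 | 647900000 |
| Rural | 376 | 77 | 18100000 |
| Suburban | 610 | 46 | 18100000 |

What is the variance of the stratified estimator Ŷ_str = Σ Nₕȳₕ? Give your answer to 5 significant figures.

Var(Ŷ_str) = Σₕ Nₕ²(1 − fₕ)sₕ²/nₕ.
Urban: 12553²·(1 − 832/12553)·647900000/832 = 1.1457684 × 10^14.
Rural: 376²·(1 − 77/376)·18100000/77 = 2.642694 × 10^10.
Suburban: 610²·(1 − 46/610)·18100000/46 = 1.3537226 × 10^11.
Sum = 1.1473864 × 10^14.

1.1474 × 10^14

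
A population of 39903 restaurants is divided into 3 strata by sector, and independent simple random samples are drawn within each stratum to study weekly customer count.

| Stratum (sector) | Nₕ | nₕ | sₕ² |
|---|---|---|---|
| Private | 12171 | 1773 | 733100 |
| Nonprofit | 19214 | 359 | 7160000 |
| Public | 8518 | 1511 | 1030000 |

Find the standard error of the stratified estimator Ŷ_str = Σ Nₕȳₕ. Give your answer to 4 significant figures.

2.705 × 10^6

Var(Ŷ_str) = Σₕ Nₕ²(1 − fₕ)sₕ²/nₕ.
Private: 12171²·(1 − 1773/12171)·733100/1773 = 5.2327569 × 10^10.
Nonprofit: 19214²·(1 − 359/19214)·7160000/359 = 7.2254167 × 10^12.
Public: 8518²·(1 − 1511/8518)·1030000/1511 = 4.0685768 × 10^10.
Sum = 7.31843 × 10^12.
SE = √(7.31843 × 10^12) = 2.705 × 10^6.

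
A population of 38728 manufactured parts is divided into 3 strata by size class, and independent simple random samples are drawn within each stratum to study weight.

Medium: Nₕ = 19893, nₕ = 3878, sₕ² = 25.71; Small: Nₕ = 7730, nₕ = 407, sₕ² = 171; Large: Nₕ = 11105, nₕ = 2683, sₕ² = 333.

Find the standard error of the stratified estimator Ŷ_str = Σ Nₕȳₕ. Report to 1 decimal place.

6124.0

Var(Ŷ_str) = Σₕ Nₕ²(1 − fₕ)sₕ²/nₕ.
Medium: 19893²·(1 − 3878/19893)·25.71/3878 = 2.1121341 × 10^6.
Small: 7730²·(1 − 407/7730)·171/407 = 2.3783197 × 10^7.
Large: 11105²·(1 − 2683/11105)·333/2683 = 1.1607999 × 10^7.
Sum = 3.750333 × 10^7.
SE = √(3.750333 × 10^7) = 6124.0.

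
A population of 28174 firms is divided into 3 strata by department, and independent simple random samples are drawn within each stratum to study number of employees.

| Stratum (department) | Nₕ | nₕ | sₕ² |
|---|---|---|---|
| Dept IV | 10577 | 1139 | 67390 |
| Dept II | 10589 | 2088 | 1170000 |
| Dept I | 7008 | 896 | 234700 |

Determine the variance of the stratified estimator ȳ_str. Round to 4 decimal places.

85.1207

Var(ȳ_str) = Σₕ Wₕ²(1 − fₕ)sₕ²/nₕ with Wₕ = Nₕ/N, N = 28174.
Dept IV: Wₕ = 0.37541705; term = 0.37541705²·(1 − 0.10768649)·67390/1139 = 7.4407582.
Dept II: Wₕ = 0.37584298; term = 0.37584298²·(1 − 0.19718576)·1170000/2088 = 63.545282.
Dept I: Wₕ = 0.24873997; term = 0.24873997²·(1 − 0.12785388)·234700/896 = 14.134664.
Sum = 85.120704.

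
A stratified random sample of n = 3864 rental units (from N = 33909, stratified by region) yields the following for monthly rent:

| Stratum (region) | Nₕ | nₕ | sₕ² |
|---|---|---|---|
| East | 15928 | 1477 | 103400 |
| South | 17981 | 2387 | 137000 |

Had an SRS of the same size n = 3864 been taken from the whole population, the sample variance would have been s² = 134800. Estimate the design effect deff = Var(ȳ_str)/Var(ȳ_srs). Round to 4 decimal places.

0.9062

Var(ȳ_str) = Σ Wₕ²(1−fₕ)sₕ²/nₕ with Wₕ = Nₕ/33909:
  East: (15928/33909)²·(1−1477/15928)·103400/1477 = 14.01423
  South: (17981/33909)²·(1−2387/17981)·137000/2387 = 13.996181
  → Var(ȳ_str) = 28.010411.
Var(ȳ_srs) = (1 − 3864/33909)·134800/3864 = 30.910783.
deff = 28.010411 / 30.910783 = 0.9062.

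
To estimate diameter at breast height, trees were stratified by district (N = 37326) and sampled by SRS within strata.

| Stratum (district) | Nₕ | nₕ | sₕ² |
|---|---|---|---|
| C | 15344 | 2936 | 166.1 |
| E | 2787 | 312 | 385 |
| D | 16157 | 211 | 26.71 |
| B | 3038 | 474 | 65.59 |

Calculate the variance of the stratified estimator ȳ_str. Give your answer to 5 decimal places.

Var(ȳ_str) = Σₕ Wₕ²(1 − fₕ)sₕ²/nₕ with Wₕ = Nₕ/N, N = 37326.
C: Wₕ = 0.41108075; term = 0.41108075²·(1 − 0.19134515)·166.1/2936 = 0.0077309177.
E: Wₕ = 0.07466645; term = 0.07466645²·(1 − 0.11194833)·385/312 = 0.0061093556.
D: Wₕ = 0.43286181; term = 0.43286181²·(1 − 0.01305936)·26.71/211 = 0.0234089.
B: Wₕ = 0.08139099; term = 0.08139099²·(1 − 0.15602370)·65.59/474 = 7.7364581 × 10^-4.
Sum = 0.038022819.

0.03802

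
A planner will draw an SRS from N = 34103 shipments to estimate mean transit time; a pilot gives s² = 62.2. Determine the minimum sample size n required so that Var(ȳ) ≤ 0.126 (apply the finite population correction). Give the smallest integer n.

487

Without fpc, n₀ = s²/D = 62.2/0.126 = 493.6508.
With fpc, (1 − n/N)·s²/n ≤ D requires n ≥ n₀/(1 + n₀/N) = 493.6508/(1 + 493.6508/34103) = 486.6070.
Rounding up, n = 487.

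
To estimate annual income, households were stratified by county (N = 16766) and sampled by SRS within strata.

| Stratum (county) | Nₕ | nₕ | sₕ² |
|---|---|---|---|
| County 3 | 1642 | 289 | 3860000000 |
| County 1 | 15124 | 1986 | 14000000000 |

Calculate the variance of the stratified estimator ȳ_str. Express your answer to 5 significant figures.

5.0885 × 10^6

Var(ȳ_str) = Σₕ Wₕ²(1 − fₕ)sₕ²/nₕ with Wₕ = Nₕ/N, N = 16766.
County 3: Wₕ = 0.09793630; term = 0.09793630²·(1 − 0.17600487)·3860000000/289 = 105560.51.
County 1: Wₕ = 0.90206370; term = 0.90206370²·(1 − 0.13131447)·14000000000/1986 = 4.9829416 × 10^6.
Sum = 5.0885021 × 10^6.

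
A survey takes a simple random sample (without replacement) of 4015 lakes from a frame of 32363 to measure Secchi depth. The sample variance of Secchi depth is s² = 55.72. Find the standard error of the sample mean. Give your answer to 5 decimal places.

0.11026

Under SRS without replacement, Var(ȳ) = (1 − f)·s²/n with f = n/N = 4015/32363 = 0.12406143.
Var(ȳ) = (1 − 0.12406143)·55.72/4015 = 0.87593857·0.013877958 = 0.012156238.
SE(ȳ) = √(0.012156238) = 0.11026.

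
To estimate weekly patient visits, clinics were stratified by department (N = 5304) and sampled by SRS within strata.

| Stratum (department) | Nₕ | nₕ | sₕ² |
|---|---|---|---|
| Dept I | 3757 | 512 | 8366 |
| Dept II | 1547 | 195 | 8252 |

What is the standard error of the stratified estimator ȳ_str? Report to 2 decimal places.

Var(ȳ_str) = Σₕ Wₕ²(1 − fₕ)sₕ²/nₕ with Wₕ = Nₕ/N, N = 5304.
Dept I: Wₕ = 0.70833333; term = 0.70833333²·(1 − 0.13627895)·8366/512 = 7.0810354.
Dept II: Wₕ = 0.29166667; term = 0.29166667²·(1 − 0.12605042)·8252/195 = 3.1461874.
Sum = 10.227223.
SE = √(10.227223) = 3.20.

3.20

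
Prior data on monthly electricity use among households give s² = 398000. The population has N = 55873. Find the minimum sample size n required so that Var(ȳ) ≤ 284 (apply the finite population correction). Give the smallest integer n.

Without fpc, n₀ = s²/D = 398000/284 = 1401.4085.
With fpc, (1 − n/N)·s²/n ≤ D requires n ≥ n₀/(1 + n₀/N) = 1401.4085/(1 + 1401.4085/55873) = 1367.1184.
Rounding up, n = 1368.

1368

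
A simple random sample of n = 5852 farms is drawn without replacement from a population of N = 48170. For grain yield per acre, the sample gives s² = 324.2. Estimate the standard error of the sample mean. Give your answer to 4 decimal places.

0.2206

Under SRS without replacement, Var(ȳ) = (1 − f)·s²/n with f = n/N = 5852/48170 = 0.12148640.
Var(ȳ) = (1 − 0.12148640)·324.2/5852 = 0.87851360·0.055399863 = 0.048669533.
SE(ȳ) = √(0.048669533) = 0.2206.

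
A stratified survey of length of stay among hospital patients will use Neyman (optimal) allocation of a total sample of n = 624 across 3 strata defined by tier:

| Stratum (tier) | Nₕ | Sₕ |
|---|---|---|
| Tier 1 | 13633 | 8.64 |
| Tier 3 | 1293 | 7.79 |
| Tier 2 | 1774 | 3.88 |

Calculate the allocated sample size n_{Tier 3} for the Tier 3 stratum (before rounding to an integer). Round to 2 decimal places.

46.65

Neyman allocation: nₕ = n·NₕSₕ / Σⱼ NⱼSⱼ.
Σ NⱼSⱼ = 13633·8.64 + 1293·7.79 + 1774·3.88 = 134744.71.
n_{Tier 3} = 624·1293·7.79 / 134744.71 = 46.65.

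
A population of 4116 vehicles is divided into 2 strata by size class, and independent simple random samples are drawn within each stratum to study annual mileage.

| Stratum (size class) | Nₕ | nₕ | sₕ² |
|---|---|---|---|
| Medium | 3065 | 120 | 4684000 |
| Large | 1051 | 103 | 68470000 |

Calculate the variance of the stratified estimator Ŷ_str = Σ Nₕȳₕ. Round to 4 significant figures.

1.015 × 10^12

Var(Ŷ_str) = Σₕ Nₕ²(1 − fₕ)sₕ²/nₕ.
Medium: 3065²·(1 − 120/3065)·4684000/120 = 3.5233146 × 10^11.
Large: 1051²·(1 − 103/1051)·68470000/103 = 6.6232959 × 10^11.
Sum = 1.0146611 × 10^12.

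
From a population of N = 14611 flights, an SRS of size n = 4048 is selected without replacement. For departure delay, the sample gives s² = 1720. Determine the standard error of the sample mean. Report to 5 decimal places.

0.55424

Under SRS without replacement, Var(ȳ) = (1 − f)·s²/n with f = n/N = 4048/14611 = 0.27705154.
Var(ȳ) = (1 − 0.27705154)·1720/4048 = 0.72294846·0.42490119 = 0.30718166.
SE(ȳ) = √(0.30718166) = 0.55424.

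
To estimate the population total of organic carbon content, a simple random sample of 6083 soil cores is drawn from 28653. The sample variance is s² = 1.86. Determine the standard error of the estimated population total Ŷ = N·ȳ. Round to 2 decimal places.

Var(Ŷ) = N²·Var(ȳ) = N²·(1 − n/N)·s²/n.
f = 6083/28653 = 0.21229889; Var(ȳ) = 0.78770111·1.86/6083 = 2.4085551 × 10^-4.
Var(Ŷ) = 28653² · (2.4085551 × 10^-4) = 197741.03.
SE(Ŷ) = √(197741.03) = 444.68.

444.68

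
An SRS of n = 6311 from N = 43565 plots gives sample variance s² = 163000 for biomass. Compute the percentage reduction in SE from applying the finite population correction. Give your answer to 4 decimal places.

7.5264

f = n/N = 6311/43565 = 0.14486400.
SE_no-fpc = √(s²/n) = 5.0821176; SE_fpc = √((1−f)s²/n) = 4.6996153.
Ratio = √(1−f) = 0.92473564. Reduction = 100·(1 − 0.92473564) = 7.5264%.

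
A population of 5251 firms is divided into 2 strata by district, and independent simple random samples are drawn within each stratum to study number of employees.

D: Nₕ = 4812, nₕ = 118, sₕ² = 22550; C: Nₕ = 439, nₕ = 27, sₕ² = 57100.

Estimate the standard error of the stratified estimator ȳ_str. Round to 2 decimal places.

13.05

Var(ȳ_str) = Σₕ Wₕ²(1 − fₕ)sₕ²/nₕ with Wₕ = Nₕ/N, N = 5251.
D: Wₕ = 0.91639688; term = 0.91639688²·(1 − 0.02452203)·22550/118 = 156.54861.
C: Wₕ = 0.08360312; term = 0.08360312²·(1 − 0.06150342)·57100/27 = 13.87235.
Sum = 170.42096.
SE = √(170.42096) = 13.05.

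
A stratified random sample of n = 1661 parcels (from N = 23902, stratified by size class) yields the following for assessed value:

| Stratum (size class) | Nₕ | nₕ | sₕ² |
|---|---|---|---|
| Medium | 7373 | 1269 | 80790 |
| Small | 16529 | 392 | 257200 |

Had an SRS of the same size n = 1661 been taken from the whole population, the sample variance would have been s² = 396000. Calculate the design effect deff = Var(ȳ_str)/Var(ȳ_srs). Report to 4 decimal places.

Var(ȳ_str) = Σ Wₕ²(1−fₕ)sₕ²/nₕ with Wₕ = Nₕ/23902:
  Medium: (7373/23902)²·(1−1269/7373)·80790/1269 = 5.0151769
  Small: (16529/23902)²·(1−392/16529)·257200/392 = 306.32736
  → Var(ȳ_str) = 311.34254.
Var(ȳ_srs) = (1 − 1661/23902)·396000/1661 = 221.84294.
deff = 311.34254 / 221.84294 = 1.4034.

1.4034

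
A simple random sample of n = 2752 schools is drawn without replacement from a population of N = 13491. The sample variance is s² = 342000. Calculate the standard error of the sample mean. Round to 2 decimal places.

9.95

Under SRS without replacement, Var(ȳ) = (1 − f)·s²/n with f = n/N = 2752/13491 = 0.20398784.
Var(ȳ) = (1 − 0.20398784)·342000/2752 = 0.79601216·124.27326 = 98.923022.
SE(ȳ) = √(98.923022) = 9.95.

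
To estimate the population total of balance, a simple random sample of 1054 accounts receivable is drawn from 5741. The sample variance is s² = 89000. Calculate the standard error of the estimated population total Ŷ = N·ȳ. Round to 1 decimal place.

47666.8

Var(Ŷ) = N²·Var(ȳ) = N²·(1 − n/N)·s²/n.
f = 1054/5741 = 0.18359171; Var(ȳ) = 0.81640829·89000/1054 = 68.937702.
Var(Ŷ) = 5741² · 68.937702 = 2.2721233 × 10^9.
SE(Ŷ) = √(2.2721233 × 10^9) = 47666.8.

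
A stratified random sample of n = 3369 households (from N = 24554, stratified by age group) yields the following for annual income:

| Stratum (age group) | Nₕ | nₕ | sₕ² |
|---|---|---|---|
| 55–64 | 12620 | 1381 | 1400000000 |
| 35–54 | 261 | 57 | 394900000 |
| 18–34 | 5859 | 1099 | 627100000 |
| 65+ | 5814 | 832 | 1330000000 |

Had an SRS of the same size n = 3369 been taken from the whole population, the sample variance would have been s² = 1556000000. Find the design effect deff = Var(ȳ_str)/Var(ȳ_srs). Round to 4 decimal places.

0.8590

Var(ȳ_str) = Σ Wₕ²(1−fₕ)sₕ²/nₕ with Wₕ = Nₕ/24554:
  55–64: (12620/24554)²·(1−1381/12620)·1400000000/1381 = 238493.68
  35–54: (261/24554)²·(1−57/261)·394900000/57 = 611.84082
  18–34: (5859/24554)²·(1−1099/5859)·627100000/1099 = 26395.206
  65+: (5814/24554)²·(1−832/5814)·1330000000/832 = 76800.237
  → Var(ȳ_str) = 342300.96.
Var(ȳ_srs) = (1 − 3369/24554)·1556000000/3369 = 398487.59.
deff = 342300.96 / 398487.59 = 0.8590.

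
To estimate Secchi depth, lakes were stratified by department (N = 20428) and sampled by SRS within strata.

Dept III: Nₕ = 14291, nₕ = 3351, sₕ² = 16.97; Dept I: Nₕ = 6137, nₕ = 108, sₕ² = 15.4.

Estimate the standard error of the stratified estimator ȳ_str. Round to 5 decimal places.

0.12058

Var(ȳ_str) = Σₕ Wₕ²(1 − fₕ)sₕ²/nₕ with Wₕ = Nₕ/N, N = 20428.
Dept III: Wₕ = 0.69957901; term = 0.69957901²·(1 − 0.23448324)·16.97/3351 = 0.0018972985.
Dept I: Wₕ = 0.30042099; term = 0.30042099²·(1 − 0.01759818)·15.4/108 = 0.012642899.
Sum = 0.014540198.
SE = √(0.014540198) = 0.12058.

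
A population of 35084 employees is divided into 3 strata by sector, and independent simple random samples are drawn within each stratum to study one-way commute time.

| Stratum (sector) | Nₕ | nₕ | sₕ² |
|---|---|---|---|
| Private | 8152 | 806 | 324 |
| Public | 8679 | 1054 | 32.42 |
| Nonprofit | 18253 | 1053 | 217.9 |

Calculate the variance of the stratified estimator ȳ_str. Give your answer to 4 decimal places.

Var(ȳ_str) = Σₕ Wₕ²(1 − fₕ)sₕ²/nₕ with Wₕ = Nₕ/N, N = 35084.
Private: Wₕ = 0.23235663; term = 0.23235663²·(1 − 0.09887144)·324/806 = 0.019557208.
Public: Wₕ = 0.24737772; term = 0.24737772²·(1 − 0.12144256)·32.42/1054 = 0.0016537267.
Nonprofit: Wₕ = 0.52026565; term = 0.52026565²·(1 − 0.05768915)·217.9/1053 = 0.052780482.
Sum = 0.073991417.

0.0740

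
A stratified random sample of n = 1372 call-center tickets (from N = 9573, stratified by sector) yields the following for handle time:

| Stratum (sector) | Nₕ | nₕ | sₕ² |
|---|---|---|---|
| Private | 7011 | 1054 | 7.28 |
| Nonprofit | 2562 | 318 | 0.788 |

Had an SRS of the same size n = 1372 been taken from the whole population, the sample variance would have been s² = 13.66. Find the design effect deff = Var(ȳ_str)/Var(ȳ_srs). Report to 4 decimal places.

0.3873

Var(ȳ_str) = Σ Wₕ²(1−fₕ)sₕ²/nₕ with Wₕ = Nₕ/9573:
  Private: (7011/9573)²·(1−1054/7011)·7.28/1054 = 0.0031477644
  Nonprofit: (2562/9573)²·(1−318/2562)·0.788/318 = 1.5545509 × 10^-4
  → Var(ȳ_str) = 0.0033032195.
Var(ȳ_srs) = (1 − 1372/9573)·13.66/1372 = 0.0085293383.
deff = 0.0033032195 / 0.0085293383 = 0.3873.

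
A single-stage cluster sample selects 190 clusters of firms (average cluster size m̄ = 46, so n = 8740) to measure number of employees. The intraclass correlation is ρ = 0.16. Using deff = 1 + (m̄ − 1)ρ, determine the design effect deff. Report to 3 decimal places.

8.200

deff = 1 + (46 − 1)·0.16 = 1 + 7.2 = 8.2.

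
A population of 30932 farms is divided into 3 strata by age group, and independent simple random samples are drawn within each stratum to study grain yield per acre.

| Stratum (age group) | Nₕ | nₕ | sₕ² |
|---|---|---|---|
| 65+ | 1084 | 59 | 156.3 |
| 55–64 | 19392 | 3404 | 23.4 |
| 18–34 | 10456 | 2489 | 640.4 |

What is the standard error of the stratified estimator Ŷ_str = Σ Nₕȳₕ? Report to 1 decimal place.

Var(Ŷ_str) = Σₕ Nₕ²(1 − fₕ)sₕ²/nₕ.
65+: 1084²·(1 − 59/1084)·156.3/59 = 2.9434734 × 10^6.
55–64: 19392²·(1 − 3404/19392)·23.4/3404 = 2.1312925 × 10^6.
18–34: 10456²·(1 − 2489/10456)·640.4/2489 = 2.143319 × 10^7.
Sum = 2.6507956 × 10^7.
SE = √(2.6507956 × 10^7) = 5148.6.

5148.6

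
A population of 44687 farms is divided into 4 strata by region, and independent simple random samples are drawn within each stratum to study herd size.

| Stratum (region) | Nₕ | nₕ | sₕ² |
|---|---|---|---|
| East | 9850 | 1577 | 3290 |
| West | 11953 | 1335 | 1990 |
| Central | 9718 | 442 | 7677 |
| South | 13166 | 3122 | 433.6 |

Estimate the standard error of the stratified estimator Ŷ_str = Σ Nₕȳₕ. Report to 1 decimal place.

Var(Ŷ_str) = Σₕ Nₕ²(1 − fₕ)sₕ²/nₕ.
East: 9850²·(1 − 1577/9850)·3290/1577 = 1.7000569 × 10^8.
West: 11953²·(1 − 1335/11953)·1990/1335 = 1.8918707 × 10^8.
Central: 9718²·(1 − 442/9718)·7677/442 = 1.5656941 × 10^9.
South: 13166²·(1 − 3122/13166)·433.6/3122 = 1.8366099 × 10^7.
Sum = 1.943253 × 10^9.
SE = √(1.943253 × 10^9) = 44082.3.

44082.3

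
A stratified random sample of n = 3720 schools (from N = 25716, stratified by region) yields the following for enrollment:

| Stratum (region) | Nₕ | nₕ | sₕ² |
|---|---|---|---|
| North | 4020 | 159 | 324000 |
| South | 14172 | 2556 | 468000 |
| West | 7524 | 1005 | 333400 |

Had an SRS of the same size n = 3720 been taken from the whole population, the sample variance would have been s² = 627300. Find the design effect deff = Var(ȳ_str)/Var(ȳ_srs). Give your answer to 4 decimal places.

0.8182

Var(ȳ_str) = Σ Wₕ²(1−fₕ)sₕ²/nₕ with Wₕ = Nₕ/25716:
  North: (4020/25716)²·(1−159/4020)·324000/159 = 47.826314
  South: (14172/25716)²·(1−2556/14172)·468000/2556 = 45.579118
  West: (7524/25716)²·(1−1005/7524)·333400/1005 = 24.604949
  → Var(ȳ_str) = 118.01038.
Var(ȳ_srs) = (1 − 3720/25716)·627300/3720 = 144.23566.
deff = 118.01038 / 144.23566 = 0.8182.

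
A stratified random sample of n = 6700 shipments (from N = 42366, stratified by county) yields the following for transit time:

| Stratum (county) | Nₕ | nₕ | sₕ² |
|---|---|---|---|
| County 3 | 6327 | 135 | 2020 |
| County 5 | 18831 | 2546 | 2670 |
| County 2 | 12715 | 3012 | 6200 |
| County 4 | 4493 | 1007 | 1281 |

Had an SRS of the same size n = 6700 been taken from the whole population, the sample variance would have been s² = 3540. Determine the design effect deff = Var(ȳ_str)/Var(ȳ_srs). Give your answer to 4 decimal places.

Var(ȳ_str) = Σ Wₕ²(1−fₕ)sₕ²/nₕ with Wₕ = Nₕ/42366:
  County 3: (6327/42366)²·(1−135/6327)·2020/135 = 0.32659645
  County 5: (18831/42366)²·(1−2546/18831)·2670/2546 = 0.17917569
  County 2: (12715/42366)²·(1−3012/12715)·6200/3012 = 0.14148949
  County 4: (4493/42366)²·(1−1007/4493)·1281/1007 = 0.011100653
  → Var(ȳ_str) = 0.65836228.
Var(ȳ_srs) = (1 − 6700/42366)·3540/6700 = 0.44480064.
deff = 0.65836228 / 0.44480064 = 1.4801.

1.4801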